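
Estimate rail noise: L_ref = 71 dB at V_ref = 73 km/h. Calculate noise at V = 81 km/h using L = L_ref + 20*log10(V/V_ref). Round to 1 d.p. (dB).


V/V_ref = 81 / 73 = 1.109589
log10(1.109589) = 0.045162
20 * 0.045162 = 0.9032
L = 71 + 0.9032 = 71.9 dB

71.9


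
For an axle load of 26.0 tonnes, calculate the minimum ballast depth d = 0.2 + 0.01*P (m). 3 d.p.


d = 0.2 + 0.01 * 26.0
d = 0.2 + 0.26
d = 0.460 m

0.460


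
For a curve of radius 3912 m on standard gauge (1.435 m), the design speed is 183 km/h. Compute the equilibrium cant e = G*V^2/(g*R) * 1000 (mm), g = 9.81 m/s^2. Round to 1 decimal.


Convert speed: V = 183 / 3.6 = 50.8333 m/s
Apply formula: e = 1.435 * 50.8333^2 / (9.81 * 3912)
e = 1.435 * 2584.0278 / 38376.72
e = 0.096623 m = 96.6 mm

96.6


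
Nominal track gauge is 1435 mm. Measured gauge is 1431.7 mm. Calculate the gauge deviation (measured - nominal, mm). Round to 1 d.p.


Deviation = measured - nominal
Deviation = 1431.7 - 1435
Deviation = -3.3 mm

-3.3


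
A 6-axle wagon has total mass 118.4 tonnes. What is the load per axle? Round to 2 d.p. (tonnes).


Load per axle = total weight / number of axles
Load = 118.4 / 6
Load = 19.73 tonnes

19.73


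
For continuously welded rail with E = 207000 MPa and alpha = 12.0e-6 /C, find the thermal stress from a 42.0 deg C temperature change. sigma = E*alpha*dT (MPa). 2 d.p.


sigma = E * alpha * dT
sigma = 207000 * 12.0e-6 * 42.0
sigma = 2.484 * 42.0
sigma = 104.33 MPa

104.33


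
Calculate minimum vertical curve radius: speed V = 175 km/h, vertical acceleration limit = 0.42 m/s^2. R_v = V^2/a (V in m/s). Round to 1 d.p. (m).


Convert speed: V = 175 / 3.6 = 48.6111 m/s
V^2 = 2363.0401 m^2/s^2
R_v = 2363.0401 / 0.42
R_v = 5626.3 m

5626.3


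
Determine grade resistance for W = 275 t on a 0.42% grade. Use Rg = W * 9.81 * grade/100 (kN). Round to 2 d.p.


Rg = W * 9.81 * grade / 100
Rg = 275 * 9.81 * 0.42 / 100
Rg = 2697.75 * 0.0042
Rg = 11.33 kN

11.33


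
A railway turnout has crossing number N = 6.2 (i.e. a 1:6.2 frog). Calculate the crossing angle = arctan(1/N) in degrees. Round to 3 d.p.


1/N = 1/6.2 = 0.16129
angle = arctan(0.16129) = 0.159913 rad
angle = 0.159913 * 180/pi = 9.162 degrees

9.162


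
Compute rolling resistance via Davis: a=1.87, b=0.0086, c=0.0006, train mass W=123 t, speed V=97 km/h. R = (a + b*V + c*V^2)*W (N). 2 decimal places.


b*V = 0.0086 * 97 = 0.8342
c*V^2 = 0.0006 * 9409 = 5.6454
R_per_t = 1.87 + 0.8342 + 5.6454 = 8.3496 N/t
R_total = 8.3496 * 123 = 1027.00 N

1027.00


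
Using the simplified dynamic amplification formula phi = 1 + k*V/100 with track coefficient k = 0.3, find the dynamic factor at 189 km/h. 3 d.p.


phi = 1 + k * V / 100
phi = 1 + 0.3 * 189 / 100
phi = 1 + 0.567
phi = 1.567

1.567


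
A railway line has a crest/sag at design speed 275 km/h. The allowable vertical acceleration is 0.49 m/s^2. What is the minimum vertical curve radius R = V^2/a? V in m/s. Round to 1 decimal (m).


Convert speed: V = 275 / 3.6 = 76.3889 m/s
V^2 = 5835.2623 m^2/s^2
R_v = 5835.2623 / 0.49
R_v = 11908.7 m

11908.7


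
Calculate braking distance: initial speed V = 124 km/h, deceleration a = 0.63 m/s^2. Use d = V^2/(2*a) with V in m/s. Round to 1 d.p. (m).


Convert speed: V = 124 / 3.6 = 34.4444 m/s
V^2 = 1186.4198
d = 1186.4198 / (2 * 0.63)
d = 1186.4198 / 1.26
d = 941.6 m

941.6


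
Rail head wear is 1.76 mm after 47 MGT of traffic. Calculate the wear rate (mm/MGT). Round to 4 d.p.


Wear rate = total wear / cumulative tonnage
Rate = 1.76 / 47
Rate = 0.0374 mm/MGT

0.0374


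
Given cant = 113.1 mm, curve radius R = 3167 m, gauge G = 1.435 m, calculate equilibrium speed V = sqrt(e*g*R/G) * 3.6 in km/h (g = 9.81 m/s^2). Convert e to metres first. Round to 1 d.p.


Convert cant: e = 113.1 mm = 0.1131 m
V_ms = sqrt(0.1131 * 9.81 * 3167 / 1.435)
V_ms = sqrt(2448.655984) = 49.4839 m/s
V = 49.4839 * 3.6 = 178.1 km/h

178.1


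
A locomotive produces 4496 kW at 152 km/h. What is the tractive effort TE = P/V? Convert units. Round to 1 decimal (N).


Convert: P = 4496 kW = 4496000 W
V = 152 / 3.6 = 42.2222 m/s
TE = 4496000 / 42.2222
TE = 106484.2 N

106484.2


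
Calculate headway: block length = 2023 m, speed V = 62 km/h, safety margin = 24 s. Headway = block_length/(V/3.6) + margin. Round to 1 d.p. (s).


V = 62 / 3.6 = 17.2222 m/s
Block traversal time = 2023 / 17.2222 = 117.4645 s
Headway = 117.4645 + 24
Headway = 141.5 s

141.5


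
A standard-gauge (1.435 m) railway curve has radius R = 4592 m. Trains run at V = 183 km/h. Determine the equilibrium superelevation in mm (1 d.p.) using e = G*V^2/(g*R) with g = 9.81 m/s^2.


Convert speed: V = 183 / 3.6 = 50.8333 m/s
Apply formula: e = 1.435 * 50.8333^2 / (9.81 * 4592)
e = 1.435 * 2584.0278 / 45047.52
e = 0.082315 m = 82.3 mm

82.3


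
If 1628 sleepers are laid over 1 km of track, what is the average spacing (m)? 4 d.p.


Spacing = 1000 m / number of sleepers
Spacing = 1000 / 1628
Spacing = 0.6143 m

0.6143


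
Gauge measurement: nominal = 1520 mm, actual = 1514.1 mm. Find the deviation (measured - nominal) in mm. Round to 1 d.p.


Deviation = measured - nominal
Deviation = 1514.1 - 1520
Deviation = -5.9 mm

-5.9


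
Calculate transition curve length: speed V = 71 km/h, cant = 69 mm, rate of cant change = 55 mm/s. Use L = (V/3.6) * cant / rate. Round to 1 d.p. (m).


Convert speed: V = 71 / 3.6 = 19.7222 m/s
L = 19.7222 * 69 / 55
L = 1360.8333 / 55
L = 24.7 m

24.7


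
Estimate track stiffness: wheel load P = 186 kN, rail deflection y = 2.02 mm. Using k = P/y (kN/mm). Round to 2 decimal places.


Track stiffness k = P / y
k = 186 / 2.02
k = 92.08 kN/mm

92.08


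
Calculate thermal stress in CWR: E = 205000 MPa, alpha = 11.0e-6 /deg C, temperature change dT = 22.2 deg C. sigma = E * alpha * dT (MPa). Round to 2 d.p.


sigma = E * alpha * dT
sigma = 205000 * 11.0e-6 * 22.2
sigma = 2.255 * 22.2
sigma = 50.06 MPa

50.06


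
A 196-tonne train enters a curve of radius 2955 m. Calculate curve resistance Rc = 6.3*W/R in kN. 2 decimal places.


Rc = 6.3 * W / R
Rc = 6.3 * 196 / 2955
Rc = 1234.8 / 2955
Rc = 0.42 kN

0.42


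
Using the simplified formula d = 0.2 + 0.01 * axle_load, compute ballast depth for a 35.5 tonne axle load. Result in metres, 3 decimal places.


d = 0.2 + 0.01 * 35.5
d = 0.2 + 0.355
d = 0.555 m

0.555


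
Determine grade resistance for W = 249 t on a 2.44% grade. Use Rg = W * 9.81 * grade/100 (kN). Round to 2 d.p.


Rg = W * 9.81 * grade / 100
Rg = 249 * 9.81 * 2.44 / 100
Rg = 2442.69 * 0.0244
Rg = 59.60 kN

59.60


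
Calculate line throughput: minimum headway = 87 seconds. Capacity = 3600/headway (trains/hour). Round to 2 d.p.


Capacity = 3600 / headway
Capacity = 3600 / 87
Capacity = 41.38 trains/hour

41.38


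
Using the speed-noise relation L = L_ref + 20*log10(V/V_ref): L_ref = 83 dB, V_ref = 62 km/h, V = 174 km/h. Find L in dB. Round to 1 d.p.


V/V_ref = 174 / 62 = 2.806452
log10(2.806452) = 0.448158
20 * 0.448158 = 8.9632
L = 83 + 8.9632 = 92.0 dB

92.0


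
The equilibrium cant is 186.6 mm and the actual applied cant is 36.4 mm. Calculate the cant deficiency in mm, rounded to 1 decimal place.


Cant deficiency = equilibrium cant - actual cant
CD = 186.6 - 36.4
CD = 150.2 mm

150.2


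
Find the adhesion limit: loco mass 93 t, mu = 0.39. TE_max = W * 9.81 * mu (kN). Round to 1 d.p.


TE_max = W * g * mu
TE_max = 93 * 9.81 * 0.39
TE_max = 912.33 * 0.39
TE_max = 355.8 kN

355.8


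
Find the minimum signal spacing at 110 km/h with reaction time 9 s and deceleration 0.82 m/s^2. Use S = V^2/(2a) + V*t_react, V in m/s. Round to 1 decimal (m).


V = 110 / 3.6 = 30.5556 m/s
Braking distance = 30.5556^2 / (2*0.82) = 569.2939 m
Sighting distance = 30.5556 * 9 = 275.0 m
S = 569.2939 + 275.0 = 844.3 m

844.3


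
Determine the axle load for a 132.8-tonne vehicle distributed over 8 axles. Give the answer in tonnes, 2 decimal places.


Load per axle = total weight / number of axles
Load = 132.8 / 8
Load = 16.60 tonnes

16.60


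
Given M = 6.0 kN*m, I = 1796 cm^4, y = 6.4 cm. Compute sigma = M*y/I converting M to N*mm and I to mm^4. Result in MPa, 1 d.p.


Convert units:
M = 6.0 kN*m = 6000000 N*mm
y = 6.4 cm = 64 mm
I = 1796 cm^4 = 17960000 mm^4
sigma = 6000000 * 64 / 17960000
sigma = 21.4 MPa

21.4


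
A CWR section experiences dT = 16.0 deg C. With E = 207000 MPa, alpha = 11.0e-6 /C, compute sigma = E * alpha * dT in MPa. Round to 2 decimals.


sigma = E * alpha * dT
sigma = 207000 * 11.0e-6 * 16.0
sigma = 2.277 * 16.0
sigma = 36.43 MPa

36.43


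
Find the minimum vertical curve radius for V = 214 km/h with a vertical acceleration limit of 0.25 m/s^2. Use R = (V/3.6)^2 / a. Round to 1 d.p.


Convert speed: V = 214 / 3.6 = 59.4444 m/s
V^2 = 3533.642 m^2/s^2
R_v = 3533.642 / 0.25
R_v = 14134.6 m

14134.6


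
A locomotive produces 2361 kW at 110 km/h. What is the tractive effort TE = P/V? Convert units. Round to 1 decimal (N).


Convert: P = 2361 kW = 2361000 W
V = 110 / 3.6 = 30.5556 m/s
TE = 2361000 / 30.5556
TE = 77269.1 N

77269.1


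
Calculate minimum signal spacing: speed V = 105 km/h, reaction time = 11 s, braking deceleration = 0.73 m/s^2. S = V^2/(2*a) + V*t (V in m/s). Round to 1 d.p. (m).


V = 105 / 3.6 = 29.1667 m/s
Braking distance = 29.1667^2 / (2*0.73) = 582.6674 m
Sighting distance = 29.1667 * 11 = 320.8333 m
S = 582.6674 + 320.8333 = 903.5 m

903.5


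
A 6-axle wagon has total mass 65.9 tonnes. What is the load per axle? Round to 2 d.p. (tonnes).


Load per axle = total weight / number of axles
Load = 65.9 / 6
Load = 10.98 tonnes

10.98


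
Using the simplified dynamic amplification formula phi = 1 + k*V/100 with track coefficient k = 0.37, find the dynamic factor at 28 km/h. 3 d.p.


phi = 1 + k * V / 100
phi = 1 + 0.37 * 28 / 100
phi = 1 + 0.1036
phi = 1.104

1.104


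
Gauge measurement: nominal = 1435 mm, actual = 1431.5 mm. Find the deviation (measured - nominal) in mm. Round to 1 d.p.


Deviation = measured - nominal
Deviation = 1431.5 - 1435
Deviation = -3.5 mm

-3.5


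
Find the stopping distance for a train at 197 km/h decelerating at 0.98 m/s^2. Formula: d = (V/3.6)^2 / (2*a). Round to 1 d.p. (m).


Convert speed: V = 197 / 3.6 = 54.7222 m/s
V^2 = 2994.5216
d = 2994.5216 / (2 * 0.98)
d = 2994.5216 / 1.96
d = 1527.8 m

1527.8


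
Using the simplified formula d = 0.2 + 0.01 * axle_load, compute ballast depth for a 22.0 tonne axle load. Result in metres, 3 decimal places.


d = 0.2 + 0.01 * 22.0
d = 0.2 + 0.22
d = 0.420 m

0.420


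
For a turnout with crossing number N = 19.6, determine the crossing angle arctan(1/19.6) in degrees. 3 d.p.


1/N = 1/19.6 = 0.05102
angle = arctan(0.05102) = 0.050976 rad
angle = 0.050976 * 180/pi = 2.921 degrees

2.921


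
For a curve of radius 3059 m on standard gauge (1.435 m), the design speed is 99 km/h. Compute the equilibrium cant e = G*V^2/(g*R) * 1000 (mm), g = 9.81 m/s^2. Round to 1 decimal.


Convert speed: V = 99 / 3.6 = 27.5 m/s
Apply formula: e = 1.435 * 27.5^2 / (9.81 * 3059)
e = 1.435 * 756.25 / 30008.79
e = 0.036163 m = 36.2 mm

36.2


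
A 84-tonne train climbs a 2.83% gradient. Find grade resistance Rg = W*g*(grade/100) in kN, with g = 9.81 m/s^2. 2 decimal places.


Rg = W * 9.81 * grade / 100
Rg = 84 * 9.81 * 2.83 / 100
Rg = 824.04 * 0.0283
Rg = 23.32 kN

23.32


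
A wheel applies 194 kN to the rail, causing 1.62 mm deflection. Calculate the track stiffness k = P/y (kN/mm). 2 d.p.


Track stiffness k = P / y
k = 194 / 1.62
k = 119.75 kN/mm

119.75


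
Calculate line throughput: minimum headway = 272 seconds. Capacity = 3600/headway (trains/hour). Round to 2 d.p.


Capacity = 3600 / headway
Capacity = 3600 / 272
Capacity = 13.24 trains/hour

13.24


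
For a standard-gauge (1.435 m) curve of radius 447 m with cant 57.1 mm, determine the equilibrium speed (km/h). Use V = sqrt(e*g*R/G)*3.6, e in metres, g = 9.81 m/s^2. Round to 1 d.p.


Convert cant: e = 57.1 mm = 0.0571 m
V_ms = sqrt(0.0571 * 9.81 * 447 / 1.435)
V_ms = sqrt(174.486061) = 13.2093 m/s
V = 13.2093 * 3.6 = 47.6 km/h

47.6


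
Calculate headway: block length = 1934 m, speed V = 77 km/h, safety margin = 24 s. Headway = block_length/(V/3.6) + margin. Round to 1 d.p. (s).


V = 77 / 3.6 = 21.3889 m/s
Block traversal time = 1934 / 21.3889 = 90.4208 s
Headway = 90.4208 + 24
Headway = 114.4 s

114.4


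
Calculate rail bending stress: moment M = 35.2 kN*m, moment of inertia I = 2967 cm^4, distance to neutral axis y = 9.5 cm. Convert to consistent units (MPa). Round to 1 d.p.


Convert units:
M = 35.2 kN*m = 35200000 N*mm
y = 9.5 cm = 95 mm
I = 2967 cm^4 = 29670000 mm^4
sigma = 35200000 * 95 / 29670000
sigma = 112.7 MPa

112.7


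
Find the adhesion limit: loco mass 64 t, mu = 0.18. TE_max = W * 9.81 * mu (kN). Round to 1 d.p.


TE_max = W * g * mu
TE_max = 64 * 9.81 * 0.18
TE_max = 627.84 * 0.18
TE_max = 113.0 kN

113.0


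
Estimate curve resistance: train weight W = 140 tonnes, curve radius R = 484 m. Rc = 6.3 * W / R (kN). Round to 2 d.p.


Rc = 6.3 * W / R
Rc = 6.3 * 140 / 484
Rc = 882.0 / 484
Rc = 1.82 kN

1.82


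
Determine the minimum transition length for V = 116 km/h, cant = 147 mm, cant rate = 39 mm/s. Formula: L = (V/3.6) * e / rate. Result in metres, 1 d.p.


Convert speed: V = 116 / 3.6 = 32.2222 m/s
L = 32.2222 * 147 / 39
L = 4736.6667 / 39
L = 121.5 m

121.5


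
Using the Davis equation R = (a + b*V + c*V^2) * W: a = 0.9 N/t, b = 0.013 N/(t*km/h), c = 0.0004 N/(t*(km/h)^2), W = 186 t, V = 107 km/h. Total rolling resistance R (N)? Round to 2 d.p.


b*V = 0.013 * 107 = 1.391
c*V^2 = 0.0004 * 11449 = 4.5796
R_per_t = 0.9 + 1.391 + 4.5796 = 6.8706 N/t
R_total = 6.8706 * 186 = 1277.93 N

1277.93


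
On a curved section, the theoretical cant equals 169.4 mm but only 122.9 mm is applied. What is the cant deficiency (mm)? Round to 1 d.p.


Cant deficiency = equilibrium cant - actual cant
CD = 169.4 - 122.9
CD = 46.5 mm

46.5


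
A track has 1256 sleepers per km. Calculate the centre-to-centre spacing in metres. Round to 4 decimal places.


Spacing = 1000 m / number of sleepers
Spacing = 1000 / 1256
Spacing = 0.7962 m

0.7962


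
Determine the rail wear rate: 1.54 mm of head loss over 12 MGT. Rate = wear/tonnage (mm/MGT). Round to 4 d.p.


Wear rate = total wear / cumulative tonnage
Rate = 1.54 / 12
Rate = 0.1283 mm/MGT

0.1283


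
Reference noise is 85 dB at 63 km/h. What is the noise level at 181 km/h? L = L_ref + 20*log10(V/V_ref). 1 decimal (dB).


V/V_ref = 181 / 63 = 2.873016
log10(2.873016) = 0.458338
20 * 0.458338 = 9.1668
L = 85 + 9.1668 = 94.2 dB

94.2


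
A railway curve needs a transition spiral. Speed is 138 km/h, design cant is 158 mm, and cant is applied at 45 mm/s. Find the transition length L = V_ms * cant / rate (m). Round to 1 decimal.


Convert speed: V = 138 / 3.6 = 38.3333 m/s
L = 38.3333 * 158 / 45
L = 6056.6667 / 45
L = 134.6 m

134.6


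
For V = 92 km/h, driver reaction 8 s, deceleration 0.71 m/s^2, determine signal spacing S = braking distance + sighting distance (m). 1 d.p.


V = 92 / 3.6 = 25.5556 m/s
Braking distance = 25.5556^2 / (2*0.71) = 459.92 m
Sighting distance = 25.5556 * 8 = 204.4444 m
S = 459.92 + 204.4444 = 664.4 m

664.4


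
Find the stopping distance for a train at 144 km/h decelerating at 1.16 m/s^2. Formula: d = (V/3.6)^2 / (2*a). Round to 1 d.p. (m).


Convert speed: V = 144 / 3.6 = 40.0 m/s
V^2 = 1600.0
d = 1600.0 / (2 * 1.16)
d = 1600.0 / 2.32
d = 689.7 m

689.7


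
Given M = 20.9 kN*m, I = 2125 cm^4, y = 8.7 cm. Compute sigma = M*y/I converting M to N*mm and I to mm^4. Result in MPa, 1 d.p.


Convert units:
M = 20.9 kN*m = 20900000 N*mm
y = 8.7 cm = 87 mm
I = 2125 cm^4 = 21250000 mm^4
sigma = 20900000 * 87 / 21250000
sigma = 85.6 MPa

85.6


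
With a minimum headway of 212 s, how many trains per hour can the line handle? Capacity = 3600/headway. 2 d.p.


Capacity = 3600 / headway
Capacity = 3600 / 212
Capacity = 16.98 trains/hour

16.98


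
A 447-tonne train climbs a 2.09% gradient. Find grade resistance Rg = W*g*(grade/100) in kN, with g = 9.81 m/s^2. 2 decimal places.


Rg = W * 9.81 * grade / 100
Rg = 447 * 9.81 * 2.09 / 100
Rg = 4385.07 * 0.0209
Rg = 91.65 kN

91.65


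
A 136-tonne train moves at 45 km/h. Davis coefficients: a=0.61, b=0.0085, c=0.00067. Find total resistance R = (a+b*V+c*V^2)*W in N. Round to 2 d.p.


b*V = 0.0085 * 45 = 0.3825
c*V^2 = 0.00067 * 2025 = 1.35675
R_per_t = 0.61 + 0.3825 + 1.35675 = 2.34925 N/t
R_total = 2.34925 * 136 = 319.50 N

319.50


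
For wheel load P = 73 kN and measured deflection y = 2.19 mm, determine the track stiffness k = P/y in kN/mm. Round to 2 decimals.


Track stiffness k = P / y
k = 73 / 2.19
k = 33.33 kN/mm

33.33


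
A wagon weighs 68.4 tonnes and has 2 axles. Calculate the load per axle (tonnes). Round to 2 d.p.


Load per axle = total weight / number of axles
Load = 68.4 / 2
Load = 34.20 tonnes

34.20


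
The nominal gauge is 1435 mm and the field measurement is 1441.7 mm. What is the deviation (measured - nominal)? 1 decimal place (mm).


Deviation = measured - nominal
Deviation = 1441.7 - 1435
Deviation = 6.7 mm

6.7


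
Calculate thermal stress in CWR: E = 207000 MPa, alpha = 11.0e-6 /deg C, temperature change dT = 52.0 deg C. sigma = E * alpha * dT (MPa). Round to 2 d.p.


sigma = E * alpha * dT
sigma = 207000 * 11.0e-6 * 52.0
sigma = 2.277 * 52.0
sigma = 118.40 MPa

118.40


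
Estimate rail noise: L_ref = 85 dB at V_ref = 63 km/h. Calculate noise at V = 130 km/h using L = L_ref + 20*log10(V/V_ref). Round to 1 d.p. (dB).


V/V_ref = 130 / 63 = 2.063492
log10(2.063492) = 0.314603
20 * 0.314603 = 6.2921
L = 85 + 6.2921 = 91.3 dB

91.3


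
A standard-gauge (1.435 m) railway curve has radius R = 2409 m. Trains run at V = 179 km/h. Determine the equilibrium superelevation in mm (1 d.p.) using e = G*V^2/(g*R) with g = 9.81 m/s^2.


Convert speed: V = 179 / 3.6 = 49.7222 m/s
Apply formula: e = 1.435 * 49.7222^2 / (9.81 * 2409)
e = 1.435 * 2472.2994 / 23632.29
e = 0.150123 m = 150.1 mm

150.1


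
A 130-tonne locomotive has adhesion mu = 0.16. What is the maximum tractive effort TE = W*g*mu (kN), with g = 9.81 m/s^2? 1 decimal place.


TE_max = W * g * mu
TE_max = 130 * 9.81 * 0.16
TE_max = 1275.3 * 0.16
TE_max = 204.0 kN

204.0


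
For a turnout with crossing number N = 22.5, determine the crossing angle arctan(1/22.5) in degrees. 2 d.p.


1/N = 1/22.5 = 0.044444
angle = arctan(0.044444) = 0.044415 rad
angle = 0.044415 * 180/pi = 2.54 degrees

2.54


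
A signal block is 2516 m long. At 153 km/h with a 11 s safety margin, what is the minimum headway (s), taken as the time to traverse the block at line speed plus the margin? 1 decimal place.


V = 153 / 3.6 = 42.5 m/s
Block traversal time = 2516 / 42.5 = 59.2 s
Headway = 59.2 + 11
Headway = 70.2 s

70.2


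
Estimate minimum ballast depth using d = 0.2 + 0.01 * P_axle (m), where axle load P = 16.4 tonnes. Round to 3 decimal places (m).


d = 0.2 + 0.01 * 16.4
d = 0.2 + 0.164
d = 0.364 m

0.364


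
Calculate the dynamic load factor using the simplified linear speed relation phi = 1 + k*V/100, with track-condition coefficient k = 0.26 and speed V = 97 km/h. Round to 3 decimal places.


phi = 1 + k * V / 100
phi = 1 + 0.26 * 97 / 100
phi = 1 + 0.2522
phi = 1.252

1.252


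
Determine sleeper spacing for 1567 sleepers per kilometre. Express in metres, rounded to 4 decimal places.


Spacing = 1000 m / number of sleepers
Spacing = 1000 / 1567
Spacing = 0.6382 m

0.6382


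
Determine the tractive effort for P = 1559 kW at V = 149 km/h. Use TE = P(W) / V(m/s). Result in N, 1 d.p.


Convert: P = 1559 kW = 1559000 W
V = 149 / 3.6 = 41.3889 m/s
TE = 1559000 / 41.3889
TE = 37667.1 N

37667.1


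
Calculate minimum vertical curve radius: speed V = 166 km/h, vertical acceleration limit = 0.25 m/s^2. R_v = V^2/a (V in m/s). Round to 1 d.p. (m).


Convert speed: V = 166 / 3.6 = 46.1111 m/s
V^2 = 2126.2346 m^2/s^2
R_v = 2126.2346 / 0.25
R_v = 8504.9 m

8504.9


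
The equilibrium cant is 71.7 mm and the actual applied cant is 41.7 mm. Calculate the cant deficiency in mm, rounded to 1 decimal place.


Cant deficiency = equilibrium cant - actual cant
CD = 71.7 - 41.7
CD = 30.0 mm

30.0


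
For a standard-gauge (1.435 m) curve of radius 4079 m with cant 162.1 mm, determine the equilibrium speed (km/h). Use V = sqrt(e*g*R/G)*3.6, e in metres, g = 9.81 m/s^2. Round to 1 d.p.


Convert cant: e = 162.1 mm = 0.1621 m
V_ms = sqrt(0.1621 * 9.81 * 4079 / 1.435)
V_ms = sqrt(4520.160194) = 67.2321 m/s
V = 67.2321 * 3.6 = 242.0 km/h

242.0


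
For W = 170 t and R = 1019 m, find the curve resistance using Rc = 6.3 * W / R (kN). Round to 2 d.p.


Rc = 6.3 * W / R
Rc = 6.3 * 170 / 1019
Rc = 1071.0 / 1019
Rc = 1.05 kN

1.05


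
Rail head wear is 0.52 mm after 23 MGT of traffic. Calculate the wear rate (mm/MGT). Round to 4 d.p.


Wear rate = total wear / cumulative tonnage
Rate = 0.52 / 23
Rate = 0.0226 mm/MGT

0.0226


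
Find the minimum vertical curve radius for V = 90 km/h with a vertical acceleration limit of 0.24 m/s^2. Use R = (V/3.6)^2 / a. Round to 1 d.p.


Convert speed: V = 90 / 3.6 = 25.0 m/s
V^2 = 625.0 m^2/s^2
R_v = 625.0 / 0.24
R_v = 2604.2 m

2604.2


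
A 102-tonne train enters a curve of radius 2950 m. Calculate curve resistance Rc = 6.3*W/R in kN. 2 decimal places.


Rc = 6.3 * W / R
Rc = 6.3 * 102 / 2950
Rc = 642.6 / 2950
Rc = 0.22 kN

0.22


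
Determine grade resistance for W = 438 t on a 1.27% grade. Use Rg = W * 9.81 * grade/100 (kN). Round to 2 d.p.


Rg = W * 9.81 * grade / 100
Rg = 438 * 9.81 * 1.27 / 100
Rg = 4296.78 * 0.0127
Rg = 54.57 kN

54.57


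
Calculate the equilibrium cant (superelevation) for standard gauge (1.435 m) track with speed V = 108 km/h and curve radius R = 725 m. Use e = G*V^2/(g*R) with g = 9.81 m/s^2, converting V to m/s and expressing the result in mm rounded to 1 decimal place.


Convert speed: V = 108 / 3.6 = 30.0 m/s
Apply formula: e = 1.435 * 30.0^2 / (9.81 * 725)
e = 1.435 * 900.0 / 7112.25
e = 0.181588 m = 181.6 mm

181.6


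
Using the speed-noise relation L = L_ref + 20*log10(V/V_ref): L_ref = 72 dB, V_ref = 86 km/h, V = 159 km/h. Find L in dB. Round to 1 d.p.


V/V_ref = 159 / 86 = 1.848837
log10(1.848837) = 0.266899
20 * 0.266899 = 5.338
L = 72 + 5.338 = 77.3 dB

77.3


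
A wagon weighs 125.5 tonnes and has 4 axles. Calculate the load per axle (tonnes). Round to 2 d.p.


Load per axle = total weight / number of axles
Load = 125.5 / 4
Load = 31.38 tonnes

31.38


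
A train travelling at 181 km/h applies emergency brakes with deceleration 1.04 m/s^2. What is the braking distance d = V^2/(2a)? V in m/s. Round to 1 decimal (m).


Convert speed: V = 181 / 3.6 = 50.2778 m/s
V^2 = 2527.8549
d = 2527.8549 / (2 * 1.04)
d = 2527.8549 / 2.08
d = 1215.3 m

1215.3


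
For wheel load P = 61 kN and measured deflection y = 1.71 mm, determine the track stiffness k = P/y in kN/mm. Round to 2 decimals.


Track stiffness k = P / y
k = 61 / 1.71
k = 35.67 kN/mm

35.67


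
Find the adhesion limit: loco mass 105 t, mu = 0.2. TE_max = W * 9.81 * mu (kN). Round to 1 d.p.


TE_max = W * g * mu
TE_max = 105 * 9.81 * 0.2
TE_max = 1030.05 * 0.2
TE_max = 206.0 kN

206.0


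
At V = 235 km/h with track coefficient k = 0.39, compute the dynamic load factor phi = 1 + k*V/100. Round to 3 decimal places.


phi = 1 + k * V / 100
phi = 1 + 0.39 * 235 / 100
phi = 1 + 0.9165
phi = 1.917

1.917


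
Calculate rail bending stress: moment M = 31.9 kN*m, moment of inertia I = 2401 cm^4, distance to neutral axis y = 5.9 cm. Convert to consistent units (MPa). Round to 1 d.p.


Convert units:
M = 31.9 kN*m = 31900000 N*mm
y = 5.9 cm = 59 mm
I = 2401 cm^4 = 24010000 mm^4
sigma = 31900000 * 59 / 24010000
sigma = 78.4 MPa

78.4


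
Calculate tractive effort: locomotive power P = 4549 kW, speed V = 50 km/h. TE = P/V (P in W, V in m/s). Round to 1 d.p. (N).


Convert: P = 4549 kW = 4549000 W
V = 50 / 3.6 = 13.8889 m/s
TE = 4549000 / 13.8889
TE = 327528.0 N

327528.0


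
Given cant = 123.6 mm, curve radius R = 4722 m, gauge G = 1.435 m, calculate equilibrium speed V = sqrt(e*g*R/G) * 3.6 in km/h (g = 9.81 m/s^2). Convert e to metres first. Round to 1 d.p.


Convert cant: e = 123.6 mm = 0.1236 m
V_ms = sqrt(0.1236 * 9.81 * 4722 / 1.435)
V_ms = sqrt(3989.895855) = 63.1656 m/s
V = 63.1656 * 3.6 = 227.4 km/h

227.4


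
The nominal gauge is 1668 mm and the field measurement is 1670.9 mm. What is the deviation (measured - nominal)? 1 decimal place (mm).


Deviation = measured - nominal
Deviation = 1670.9 - 1668
Deviation = 2.9 mm

2.9


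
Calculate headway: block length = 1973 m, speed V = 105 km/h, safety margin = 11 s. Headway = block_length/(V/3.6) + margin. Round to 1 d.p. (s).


V = 105 / 3.6 = 29.1667 m/s
Block traversal time = 1973 / 29.1667 = 67.6457 s
Headway = 67.6457 + 11
Headway = 78.6 s

78.6


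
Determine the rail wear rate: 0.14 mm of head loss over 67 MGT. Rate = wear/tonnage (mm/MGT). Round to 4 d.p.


Wear rate = total wear / cumulative tonnage
Rate = 0.14 / 67
Rate = 0.0021 mm/MGT

0.0021


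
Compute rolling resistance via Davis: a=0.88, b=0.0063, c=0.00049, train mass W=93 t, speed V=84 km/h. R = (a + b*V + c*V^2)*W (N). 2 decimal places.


b*V = 0.0063 * 84 = 0.5292
c*V^2 = 0.00049 * 7056 = 3.45744
R_per_t = 0.88 + 0.5292 + 3.45744 = 4.86664 N/t
R_total = 4.86664 * 93 = 452.60 N

452.60


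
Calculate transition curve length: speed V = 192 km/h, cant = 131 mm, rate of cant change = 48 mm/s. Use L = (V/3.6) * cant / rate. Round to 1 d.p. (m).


Convert speed: V = 192 / 3.6 = 53.3333 m/s
L = 53.3333 * 131 / 48
L = 6986.6667 / 48
L = 145.6 m

145.6


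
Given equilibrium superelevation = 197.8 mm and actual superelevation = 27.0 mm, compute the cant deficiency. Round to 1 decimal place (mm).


Cant deficiency = equilibrium cant - actual cant
CD = 197.8 - 27.0
CD = 170.8 mm

170.8


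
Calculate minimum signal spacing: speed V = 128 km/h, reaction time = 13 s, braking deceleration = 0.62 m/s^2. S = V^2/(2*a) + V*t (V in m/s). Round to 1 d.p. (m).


V = 128 / 3.6 = 35.5556 m/s
Braking distance = 35.5556^2 / (2*0.62) = 1019.5141 m
Sighting distance = 35.5556 * 13 = 462.2222 m
S = 1019.5141 + 462.2222 = 1481.7 m

1481.7


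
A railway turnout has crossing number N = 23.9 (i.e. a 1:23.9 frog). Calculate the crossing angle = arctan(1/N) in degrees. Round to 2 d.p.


1/N = 1/23.9 = 0.041841
angle = arctan(0.041841) = 0.041817 rad
angle = 0.041817 * 180/pi = 2.40 degrees

2.40


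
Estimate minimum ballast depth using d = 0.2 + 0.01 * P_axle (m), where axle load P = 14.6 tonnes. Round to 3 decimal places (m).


d = 0.2 + 0.01 * 14.6
d = 0.2 + 0.146
d = 0.346 m

0.346


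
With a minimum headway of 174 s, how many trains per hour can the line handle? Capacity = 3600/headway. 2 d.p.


Capacity = 3600 / headway
Capacity = 3600 / 174
Capacity = 20.69 trains/hour

20.69


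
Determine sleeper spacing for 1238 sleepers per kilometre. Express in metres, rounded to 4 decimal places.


Spacing = 1000 m / number of sleepers
Spacing = 1000 / 1238
Spacing = 0.8078 m

0.8078


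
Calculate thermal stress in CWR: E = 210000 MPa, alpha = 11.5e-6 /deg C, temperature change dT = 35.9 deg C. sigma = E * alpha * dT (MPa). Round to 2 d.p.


sigma = E * alpha * dT
sigma = 210000 * 11.5e-6 * 35.9
sigma = 2.415 * 35.9
sigma = 86.70 MPa

86.70


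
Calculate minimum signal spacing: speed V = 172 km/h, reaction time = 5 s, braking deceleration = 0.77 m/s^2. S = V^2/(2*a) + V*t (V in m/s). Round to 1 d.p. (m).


V = 172 / 3.6 = 47.7778 m/s
Braking distance = 47.7778^2 / (2*0.77) = 1482.2831 m
Sighting distance = 47.7778 * 5 = 238.8889 m
S = 1482.2831 + 238.8889 = 1721.2 m

1721.2


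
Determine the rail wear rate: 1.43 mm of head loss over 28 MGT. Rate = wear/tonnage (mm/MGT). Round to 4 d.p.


Wear rate = total wear / cumulative tonnage
Rate = 1.43 / 28
Rate = 0.0511 mm/MGT

0.0511


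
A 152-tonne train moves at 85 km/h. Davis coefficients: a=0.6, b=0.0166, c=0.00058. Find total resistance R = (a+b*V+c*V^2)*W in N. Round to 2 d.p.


b*V = 0.0166 * 85 = 1.411
c*V^2 = 0.00058 * 7225 = 4.1905
R_per_t = 0.6 + 1.411 + 4.1905 = 6.2015 N/t
R_total = 6.2015 * 152 = 942.63 N

942.63


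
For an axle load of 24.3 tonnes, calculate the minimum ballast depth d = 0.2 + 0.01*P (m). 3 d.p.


d = 0.2 + 0.01 * 24.3
d = 0.2 + 0.243
d = 0.443 m

0.443


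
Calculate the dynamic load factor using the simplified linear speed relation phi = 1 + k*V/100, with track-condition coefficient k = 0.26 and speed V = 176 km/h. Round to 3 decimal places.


phi = 1 + k * V / 100
phi = 1 + 0.26 * 176 / 100
phi = 1 + 0.4576
phi = 1.458

1.458


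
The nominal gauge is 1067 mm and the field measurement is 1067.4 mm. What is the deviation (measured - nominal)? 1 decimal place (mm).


Deviation = measured - nominal
Deviation = 1067.4 - 1067
Deviation = 0.4 mm

0.4


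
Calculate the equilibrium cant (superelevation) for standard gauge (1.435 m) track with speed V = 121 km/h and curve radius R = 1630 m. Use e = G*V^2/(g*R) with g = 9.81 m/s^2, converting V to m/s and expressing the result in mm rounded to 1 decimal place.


Convert speed: V = 121 / 3.6 = 33.6111 m/s
Apply formula: e = 1.435 * 33.6111^2 / (9.81 * 1630)
e = 1.435 * 1129.7068 / 15990.3
e = 0.101382 m = 101.4 mm

101.4


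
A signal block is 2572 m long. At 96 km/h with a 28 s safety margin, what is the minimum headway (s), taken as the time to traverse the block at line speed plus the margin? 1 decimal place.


V = 96 / 3.6 = 26.6667 m/s
Block traversal time = 2572 / 26.6667 = 96.45 s
Headway = 96.45 + 28
Headway = 124.5 s

124.5


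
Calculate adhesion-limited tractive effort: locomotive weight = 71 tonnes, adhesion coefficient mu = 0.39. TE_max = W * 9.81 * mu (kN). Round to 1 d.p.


TE_max = W * g * mu
TE_max = 71 * 9.81 * 0.39
TE_max = 696.51 * 0.39
TE_max = 271.6 kN

271.6


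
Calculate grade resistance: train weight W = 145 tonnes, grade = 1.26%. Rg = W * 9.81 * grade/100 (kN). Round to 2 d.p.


Rg = W * 9.81 * grade / 100
Rg = 145 * 9.81 * 1.26 / 100
Rg = 1422.45 * 0.0126
Rg = 17.92 kN

17.92


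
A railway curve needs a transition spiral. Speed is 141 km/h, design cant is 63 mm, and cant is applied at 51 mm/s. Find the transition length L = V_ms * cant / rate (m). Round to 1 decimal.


Convert speed: V = 141 / 3.6 = 39.1667 m/s
L = 39.1667 * 63 / 51
L = 2467.5 / 51
L = 48.4 m

48.4


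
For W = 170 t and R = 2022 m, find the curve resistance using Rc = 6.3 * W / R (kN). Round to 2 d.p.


Rc = 6.3 * W / R
Rc = 6.3 * 170 / 2022
Rc = 1071.0 / 2022
Rc = 0.53 kN

0.53


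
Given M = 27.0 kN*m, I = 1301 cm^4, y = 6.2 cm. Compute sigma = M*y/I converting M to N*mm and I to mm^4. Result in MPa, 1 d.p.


Convert units:
M = 27.0 kN*m = 27000000 N*mm
y = 6.2 cm = 62 mm
I = 1301 cm^4 = 13010000 mm^4
sigma = 27000000 * 62 / 13010000
sigma = 128.7 MPa

128.7


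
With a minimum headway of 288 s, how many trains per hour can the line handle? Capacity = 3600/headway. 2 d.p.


Capacity = 3600 / headway
Capacity = 3600 / 288
Capacity = 12.50 trains/hour

12.50


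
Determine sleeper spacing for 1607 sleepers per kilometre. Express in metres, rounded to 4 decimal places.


Spacing = 1000 m / number of sleepers
Spacing = 1000 / 1607
Spacing = 0.6223 m

0.6223


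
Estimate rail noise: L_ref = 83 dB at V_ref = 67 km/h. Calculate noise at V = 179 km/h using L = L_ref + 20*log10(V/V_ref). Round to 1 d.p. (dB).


V/V_ref = 179 / 67 = 2.671642
log10(2.671642) = 0.426778
20 * 0.426778 = 8.5356
L = 83 + 8.5356 = 91.5 dB

91.5


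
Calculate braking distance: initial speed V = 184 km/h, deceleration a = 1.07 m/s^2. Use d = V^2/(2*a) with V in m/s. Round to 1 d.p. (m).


Convert speed: V = 184 / 3.6 = 51.1111 m/s
V^2 = 2612.3457
d = 2612.3457 / (2 * 1.07)
d = 2612.3457 / 2.14
d = 1220.7 m

1220.7


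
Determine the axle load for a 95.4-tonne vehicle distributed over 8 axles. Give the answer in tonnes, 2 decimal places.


Load per axle = total weight / number of axles
Load = 95.4 / 8
Load = 11.93 tonnes

11.93


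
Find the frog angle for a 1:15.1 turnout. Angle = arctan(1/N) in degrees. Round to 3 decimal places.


1/N = 1/15.1 = 0.066225
angle = arctan(0.066225) = 0.066129 rad
angle = 0.066129 * 180/pi = 3.789 degrees

3.789


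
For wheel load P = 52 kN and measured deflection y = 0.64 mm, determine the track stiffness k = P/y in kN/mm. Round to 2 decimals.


Track stiffness k = P / y
k = 52 / 0.64
k = 81.25 kN/mm

81.25


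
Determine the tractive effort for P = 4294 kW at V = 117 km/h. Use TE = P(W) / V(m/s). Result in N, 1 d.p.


Convert: P = 4294 kW = 4294000 W
V = 117 / 3.6 = 32.5 m/s
TE = 4294000 / 32.5
TE = 132123.1 N

132123.1


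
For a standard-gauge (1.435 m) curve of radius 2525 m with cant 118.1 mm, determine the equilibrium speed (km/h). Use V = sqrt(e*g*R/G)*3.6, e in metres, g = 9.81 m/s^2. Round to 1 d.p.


Convert cant: e = 118.1 mm = 0.1181 m
V_ms = sqrt(0.1181 * 9.81 * 2525 / 1.435)
V_ms = sqrt(2038.582944) = 45.1507 m/s
V = 45.1507 * 3.6 = 162.5 km/h

162.5


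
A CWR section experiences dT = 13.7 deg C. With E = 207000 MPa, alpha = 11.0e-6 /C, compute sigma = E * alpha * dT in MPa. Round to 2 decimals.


sigma = E * alpha * dT
sigma = 207000 * 11.0e-6 * 13.7
sigma = 2.277 * 13.7
sigma = 31.19 MPa

31.19


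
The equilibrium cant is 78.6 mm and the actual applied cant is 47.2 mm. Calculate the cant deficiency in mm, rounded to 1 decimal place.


Cant deficiency = equilibrium cant - actual cant
CD = 78.6 - 47.2
CD = 31.4 mm

31.4


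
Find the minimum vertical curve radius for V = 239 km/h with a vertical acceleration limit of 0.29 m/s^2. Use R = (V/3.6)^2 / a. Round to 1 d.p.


Convert speed: V = 239 / 3.6 = 66.3889 m/s
V^2 = 4407.4846 m^2/s^2
R_v = 4407.4846 / 0.29
R_v = 15198.2 m

15198.2


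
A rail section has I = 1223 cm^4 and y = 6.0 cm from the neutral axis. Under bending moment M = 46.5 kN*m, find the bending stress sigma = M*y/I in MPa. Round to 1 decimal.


Convert units:
M = 46.5 kN*m = 46500000 N*mm
y = 6.0 cm = 60 mm
I = 1223 cm^4 = 12230000 mm^4
sigma = 46500000 * 60 / 12230000
sigma = 228.1 MPa

228.1


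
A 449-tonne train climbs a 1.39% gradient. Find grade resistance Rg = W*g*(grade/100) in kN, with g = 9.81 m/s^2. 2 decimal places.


Rg = W * 9.81 * grade / 100
Rg = 449 * 9.81 * 1.39 / 100
Rg = 4404.69 * 0.0139
Rg = 61.23 kN

61.23


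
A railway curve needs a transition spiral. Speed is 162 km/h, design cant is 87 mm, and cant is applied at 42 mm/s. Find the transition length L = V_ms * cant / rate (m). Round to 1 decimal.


Convert speed: V = 162 / 3.6 = 45.0 m/s
L = 45.0 * 87 / 42
L = 3915.0 / 42
L = 93.2 m

93.2


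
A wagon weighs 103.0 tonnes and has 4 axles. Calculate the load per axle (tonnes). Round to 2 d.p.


Load per axle = total weight / number of axles
Load = 103.0 / 4
Load = 25.75 tonnes

25.75


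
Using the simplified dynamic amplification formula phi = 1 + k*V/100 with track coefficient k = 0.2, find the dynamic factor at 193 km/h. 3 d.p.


phi = 1 + k * V / 100
phi = 1 + 0.2 * 193 / 100
phi = 1 + 0.386
phi = 1.386

1.386


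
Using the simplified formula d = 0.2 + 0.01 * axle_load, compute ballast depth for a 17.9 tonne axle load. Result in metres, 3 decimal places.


d = 0.2 + 0.01 * 17.9
d = 0.2 + 0.179
d = 0.379 m

0.379


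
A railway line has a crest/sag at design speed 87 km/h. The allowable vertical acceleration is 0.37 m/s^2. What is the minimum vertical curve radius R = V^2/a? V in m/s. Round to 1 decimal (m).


Convert speed: V = 87 / 3.6 = 24.1667 m/s
V^2 = 584.0278 m^2/s^2
R_v = 584.0278 / 0.37
R_v = 1578.5 m

1578.5


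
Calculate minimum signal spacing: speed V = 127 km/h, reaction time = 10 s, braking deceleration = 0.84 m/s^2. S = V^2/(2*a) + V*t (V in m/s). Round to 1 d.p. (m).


V = 127 / 3.6 = 35.2778 m/s
Braking distance = 35.2778^2 / (2*0.84) = 740.7867 m
Sighting distance = 35.2778 * 10 = 352.7778 m
S = 740.7867 + 352.7778 = 1093.6 m

1093.6


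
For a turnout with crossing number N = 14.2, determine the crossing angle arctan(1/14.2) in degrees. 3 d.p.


1/N = 1/14.2 = 0.070423
angle = arctan(0.070423) = 0.070306 rad
angle = 0.070306 * 180/pi = 4.028 degrees

4.028


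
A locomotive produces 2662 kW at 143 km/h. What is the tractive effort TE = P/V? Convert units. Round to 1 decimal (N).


Convert: P = 2662 kW = 2662000 W
V = 143 / 3.6 = 39.7222 m/s
TE = 2662000 / 39.7222
TE = 67015.4 N

67015.4


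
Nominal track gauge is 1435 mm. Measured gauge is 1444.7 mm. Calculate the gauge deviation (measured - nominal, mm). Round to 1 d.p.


Deviation = measured - nominal
Deviation = 1444.7 - 1435
Deviation = 9.7 mm

9.7


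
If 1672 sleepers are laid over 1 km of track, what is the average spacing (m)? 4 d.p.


Spacing = 1000 m / number of sleepers
Spacing = 1000 / 1672
Spacing = 0.5981 m

0.5981


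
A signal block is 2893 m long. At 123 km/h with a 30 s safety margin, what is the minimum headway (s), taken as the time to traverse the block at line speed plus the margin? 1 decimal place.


V = 123 / 3.6 = 34.1667 m/s
Block traversal time = 2893 / 34.1667 = 84.6732 s
Headway = 84.6732 + 30
Headway = 114.7 s

114.7


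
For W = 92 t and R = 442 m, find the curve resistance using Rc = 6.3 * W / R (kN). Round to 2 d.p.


Rc = 6.3 * W / R
Rc = 6.3 * 92 / 442
Rc = 579.6 / 442
Rc = 1.31 kN

1.31


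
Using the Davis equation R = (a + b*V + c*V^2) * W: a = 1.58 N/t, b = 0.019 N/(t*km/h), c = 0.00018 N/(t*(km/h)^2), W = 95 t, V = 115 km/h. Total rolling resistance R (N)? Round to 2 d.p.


b*V = 0.019 * 115 = 2.185
c*V^2 = 0.00018 * 13225 = 2.3805
R_per_t = 1.58 + 2.185 + 2.3805 = 6.1455 N/t
R_total = 6.1455 * 95 = 583.82 N

583.82


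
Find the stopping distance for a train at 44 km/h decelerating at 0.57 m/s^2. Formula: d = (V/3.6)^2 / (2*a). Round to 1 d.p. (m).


Convert speed: V = 44 / 3.6 = 12.2222 m/s
V^2 = 149.3827
d = 149.3827 / (2 * 0.57)
d = 149.3827 / 1.14
d = 131.0 m

131.0


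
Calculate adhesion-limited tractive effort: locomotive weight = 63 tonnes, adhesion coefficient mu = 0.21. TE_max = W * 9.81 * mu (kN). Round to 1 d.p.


TE_max = W * g * mu
TE_max = 63 * 9.81 * 0.21
TE_max = 618.03 * 0.21
TE_max = 129.8 kN

129.8


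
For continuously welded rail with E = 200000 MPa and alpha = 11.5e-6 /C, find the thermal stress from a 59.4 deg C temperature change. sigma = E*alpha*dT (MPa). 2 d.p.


sigma = E * alpha * dT
sigma = 200000 * 11.5e-6 * 59.4
sigma = 2.3 * 59.4
sigma = 136.62 MPa

136.62


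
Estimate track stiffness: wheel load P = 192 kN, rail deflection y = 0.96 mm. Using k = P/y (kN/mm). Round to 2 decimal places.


Track stiffness k = P / y
k = 192 / 0.96
k = 200.00 kN/mm

200.00


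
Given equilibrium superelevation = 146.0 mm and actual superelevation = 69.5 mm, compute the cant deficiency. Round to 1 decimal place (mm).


Cant deficiency = equilibrium cant - actual cant
CD = 146.0 - 69.5
CD = 76.5 mm

76.5


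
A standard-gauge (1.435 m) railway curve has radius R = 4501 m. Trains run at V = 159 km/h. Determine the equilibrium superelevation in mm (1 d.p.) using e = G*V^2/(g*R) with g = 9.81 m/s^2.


Convert speed: V = 159 / 3.6 = 44.1667 m/s
Apply formula: e = 1.435 * 44.1667^2 / (9.81 * 4501)
e = 1.435 * 1950.6944 / 44154.81
e = 0.063396 m = 63.4 mm

63.4


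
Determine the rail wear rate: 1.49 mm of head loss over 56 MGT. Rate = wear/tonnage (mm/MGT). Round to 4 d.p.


Wear rate = total wear / cumulative tonnage
Rate = 1.49 / 56
Rate = 0.0266 mm/MGT

0.0266
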